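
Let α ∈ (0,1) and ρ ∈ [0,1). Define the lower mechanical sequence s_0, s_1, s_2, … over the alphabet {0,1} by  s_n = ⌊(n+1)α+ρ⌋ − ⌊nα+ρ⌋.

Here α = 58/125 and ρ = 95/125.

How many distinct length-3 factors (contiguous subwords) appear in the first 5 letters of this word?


2

t_n = ⌊(n·58+95)/125⌋ for n = 0 … 5:
  n=0…5: ⌊95/125⌋=0 ⌊153/125⌋=1 ⌊211/125⌋=1 ⌊269/125⌋=2 ⌊327/125⌋=2 ⌊385/125⌋=3
s_n = t_(n+1) − t_n for n = 0 … 4 gives
prefix = 10101
slide a length-3 window over [0..2] … [2..4] (3 windows); first occurrence of each distinct factor:
  [  0..  2] 101
  [  1..  3] 010
  (the other 1 window repeats one of these)
distinct factors: {010, 101}
count = 2  (Sturmian bound for length 3 is 4)


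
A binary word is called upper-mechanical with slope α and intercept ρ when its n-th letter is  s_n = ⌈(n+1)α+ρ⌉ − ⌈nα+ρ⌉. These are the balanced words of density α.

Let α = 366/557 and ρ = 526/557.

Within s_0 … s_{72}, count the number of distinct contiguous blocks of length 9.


10

t_n = ⌈(n·366+526)/557⌉ for n = 0 … 73:
  n=0…9: ⌈526/557⌉=1 ⌈892/557⌉=2 ⌈1258/557⌉=3 ⌈1624/557⌉=3 ⌈1990/557⌉=4 ⌈2356/557⌉=5 ⌈2722/557⌉=5 ⌈3088/557⌉=6 ⌈3454/557⌉=7 ⌈3820/557⌉=7
  n=10…19: ⌈4186/557⌉=8 ⌈4552/557⌉=9 ⌈4918/557⌉=9 ⌈5284/557⌉=10 ⌈5650/557⌉=11 ⌈6016/557⌉=11 ⌈6382/557⌉=12 ⌈6748/557⌉=13 ⌈7114/557⌉=13 ⌈7480/557⌉=14
  n=20…29: ⌈7846/557⌉=15 ⌈8212/557⌉=15 ⌈8578/557⌉=16 ⌈8944/557⌉=17 ⌈9310/557⌉=17 ⌈9676/557⌉=18 ⌈10042/557⌉=19 ⌈10408/557⌉=19 ⌈10774/557⌉=20 ⌈11140/557⌉=20
  n=30…39: ⌈11506/557⌉=21 ⌈11872/557⌉=22 ⌈12238/557⌉=22 ⌈12604/557⌉=23 ⌈12970/557⌉=24 ⌈13336/557⌉=24 ⌈13702/557⌉=25 ⌈14068/557⌉=26 ⌈14434/557⌉=26 ⌈14800/557⌉=27
  n=40…49: ⌈15166/557⌉=28 ⌈15532/557⌉=28 ⌈15898/557⌉=29 ⌈16264/557⌉=30 ⌈16630/557⌉=30 ⌈16996/557⌉=31 ⌈17362/557⌉=32 ⌈17728/557⌉=32 ⌈18094/557⌉=33 ⌈18460/557⌉=34
  n=50…59: ⌈18826/557⌉=34 ⌈19192/557⌉=35 ⌈19558/557⌉=36 ⌈19924/557⌉=36 ⌈20290/557⌉=37 ⌈20656/557⌉=38 ⌈21022/557⌉=38 ⌈21388/557⌉=39 ⌈21754/557⌉=40 ⌈22120/557⌉=40
  n=60…69: ⌈22486/557⌉=41 ⌈22852/557⌉=42 ⌈23218/557⌉=42 ⌈23584/557⌉=43 ⌈23950/557⌉=43 ⌈24316/557⌉=44 ⌈24682/557⌉=45 ⌈25048/557⌉=45 ⌈25414/557⌉=46 ⌈25780/557⌉=47
  n=70…73: ⌈26146/557⌉=47 ⌈26512/557⌉=48 ⌈26878/557⌉=49 ⌈27244/557⌉=49
s_n = t_(n+1) − t_n for n = 0 … 72 gives
prefix = 1101101101101101101101101101011011011011011011011011011011011010110110110
slide a length-9 window over [0..8] … [64..72] (65 windows); first occurrence of each distinct factor:
  [  0..  8] 110110110
  [  1..  9] 101101101
  [  2.. 10] 011011011
  [ 20.. 28] 011011010
  [ 21.. 29] 110110101
  [ 22.. 30] 101101011
  [ 23.. 31] 011010110
  [ 24.. 32] 110101101
  [ 25.. 33] 101011011
  [ 26.. 34] 010110110
  (the other 55 windows repeat one of these)
distinct factors: {010110110, 011010110, 011011010, 011011011, 101011011, 101101011, 101101101, 110101101, 110110101, 110110110}
count = 10  (Sturmian bound for length 9 is 10)


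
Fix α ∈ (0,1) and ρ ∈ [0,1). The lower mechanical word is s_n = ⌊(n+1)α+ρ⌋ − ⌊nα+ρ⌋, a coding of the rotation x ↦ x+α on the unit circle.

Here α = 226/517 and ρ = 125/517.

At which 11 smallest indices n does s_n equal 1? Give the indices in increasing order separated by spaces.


n=0: ⌊351/517⌋−⌊125/517⌋ = 0−0 = 0
n=1: ⌊577/517⌋−⌊351/517⌋ = 1−0 = 1  ← one
n=2: ⌊803/517⌋−⌊577/517⌋ = 1−1 = 0
n=3: ⌊1029/517⌋−⌊803/517⌋ = 1−1 = 0
n=4: ⌊1255/517⌋−⌊1029/517⌋ = 2−1 = 1  ← one
n=5: ⌊1481/517⌋−⌊1255/517⌋ = 2−2 = 0
n=6: ⌊1707/517⌋−⌊1481/517⌋ = 3−2 = 1  ← one
n=7: ⌊1933/517⌋−⌊1707/517⌋ = 3−3 = 0
n=8: ⌊2159/517⌋−⌊1933/517⌋ = 4−3 = 1  ← one
n=9: ⌊2385/517⌋−⌊2159/517⌋ = 4−4 = 0
n=10: ⌊2611/517⌋−⌊2385/517⌋ = 5−4 = 1  ← one
n=11: ⌊2837/517⌋−⌊2611/517⌋ = 5−5 = 0
n=12: ⌊3063/517⌋−⌊2837/517⌋ = 5−5 = 0
n=13: ⌊3289/517⌋−⌊3063/517⌋ = 6−5 = 1  ← one
n=14: ⌊3515/517⌋−⌊3289/517⌋ = 6−6 = 0
n=15: ⌊3741/517⌋−⌊3515/517⌋ = 7−6 = 1  ← one
n=16: ⌊3967/517⌋−⌊3741/517⌋ = 7−7 = 0
n=17: ⌊4193/517⌋−⌊3967/517⌋ = 8−7 = 1  ← one
n=18: ⌊4419/517⌋−⌊4193/517⌋ = 8−8 = 0
n=19: ⌊4645/517⌋−⌊4419/517⌋ = 8−8 = 0
n=20: ⌊4871/517⌋−⌊4645/517⌋ = 9−8 = 1  ← one
n=21: ⌊5097/517⌋−⌊4871/517⌋ = 9−9 = 0
n=22: ⌊5323/517⌋−⌊5097/517⌋ = 10−9 = 1  ← one
n=23: ⌊5549/517⌋−⌊5323/517⌋ = 10−10 = 0
n=24: ⌊5775/517⌋−⌊5549/517⌋ = 11−10 = 1  ← one
positions of the first 11 ones: 1 4 6 8 10 13 15 17 20 22 24

1 4 6 8 10 13 15 17 20 22 24


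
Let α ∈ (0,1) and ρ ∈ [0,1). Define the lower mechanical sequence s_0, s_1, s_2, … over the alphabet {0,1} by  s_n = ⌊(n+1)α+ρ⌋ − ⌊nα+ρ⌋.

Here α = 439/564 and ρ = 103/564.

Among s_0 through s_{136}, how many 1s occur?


#1s = Σ_{n=0}^{136} s_n = Σ_{n=0}^{136} (⌊(n+1)α+ρ⌋ − ⌊nα+ρ⌋)
the sum telescopes: every ⌊nα+ρ⌋ with 0 < n < 137 appears once with + and once with −, leaving ⌊137α+ρ⌋ − ⌊0·α+ρ⌋
137α + ρ = (137·439 + 103) / 564 = 60246/564
ρ = 103/564
⌊60246/564⌋ = 106,  ⌊103/564⌋ = 0
#1s = 106 − 0 = 106

106


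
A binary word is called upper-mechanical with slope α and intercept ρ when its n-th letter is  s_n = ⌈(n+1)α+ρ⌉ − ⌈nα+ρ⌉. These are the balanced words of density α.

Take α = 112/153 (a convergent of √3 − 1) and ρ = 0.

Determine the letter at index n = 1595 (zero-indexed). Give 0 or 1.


1

(n+1)α + ρ = (1596·112) / 153 = 178752/153
nα + ρ     = (1595·112) / 153 = 178640/153
⌈178752/153⌉ = 1169,  ⌈178640/153⌉ = 1168
s_{1595} = 1169 − 1168 = 1


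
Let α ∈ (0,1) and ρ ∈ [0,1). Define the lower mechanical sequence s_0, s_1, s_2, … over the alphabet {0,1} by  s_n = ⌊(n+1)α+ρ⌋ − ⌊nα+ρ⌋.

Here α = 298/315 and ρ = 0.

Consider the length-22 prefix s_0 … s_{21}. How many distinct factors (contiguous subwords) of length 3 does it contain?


4

t_n = ⌊(n·298)/315⌋ for n = 0 … 22:
  n=0…9: ⌊0/315⌋=0 ⌊298/315⌋=0 ⌊596/315⌋=1 ⌊894/315⌋=2 ⌊1192/315⌋=3 ⌊1490/315⌋=4 ⌊1788/315⌋=5 ⌊2086/315⌋=6 ⌊2384/315⌋=7 ⌊2682/315⌋=8
  n=10…19: ⌊2980/315⌋=9 ⌊3278/315⌋=10 ⌊3576/315⌋=11 ⌊3874/315⌋=12 ⌊4172/315⌋=13 ⌊4470/315⌋=14 ⌊4768/315⌋=15 ⌊5066/315⌋=16 ⌊5364/315⌋=17 ⌊5662/315⌋=17
  n=20…22: ⌊5960/315⌋=18 ⌊6258/315⌋=19 ⌊6556/315⌋=20
s_n = t_(n+1) − t_n for n = 0 … 21 gives
prefix = 0111111111111111110111
slide a length-3 window over [0..2] … [19..21] (20 windows); first occurrence of each distinct factor:
  [  0..  2] 011
  [  1..  3] 111
  [ 16.. 18] 110
  [ 17.. 19] 101
  (the other 16 windows repeat one of these)
distinct factors: {011, 101, 110, 111}
count = 4  (Sturmian bound for length 3 is 4)


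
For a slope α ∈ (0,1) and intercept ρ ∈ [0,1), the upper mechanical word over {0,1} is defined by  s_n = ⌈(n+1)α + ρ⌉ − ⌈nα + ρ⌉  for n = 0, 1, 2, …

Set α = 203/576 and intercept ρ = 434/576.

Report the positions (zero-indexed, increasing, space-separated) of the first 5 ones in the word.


n=0: ⌈637/576⌉−⌈434/576⌉ = 2−1 = 1  ← one
n=1: ⌈840/576⌉−⌈637/576⌉ = 2−2 = 0
n=2: ⌈1043/576⌉−⌈840/576⌉ = 2−2 = 0
n=3: ⌈1246/576⌉−⌈1043/576⌉ = 3−2 = 1  ← one
n=4: ⌈1449/576⌉−⌈1246/576⌉ = 3−3 = 0
n=5: ⌈1652/576⌉−⌈1449/576⌉ = 3−3 = 0
n=6: ⌈1855/576⌉−⌈1652/576⌉ = 4−3 = 1  ← one
n=7: ⌈2058/576⌉−⌈1855/576⌉ = 4−4 = 0
n=8: ⌈2261/576⌉−⌈2058/576⌉ = 4−4 = 0
n=9: ⌈2464/576⌉−⌈2261/576⌉ = 5−4 = 1  ← one
n=10: ⌈2667/576⌉−⌈2464/576⌉ = 5−5 = 0
n=11: ⌈2870/576⌉−⌈2667/576⌉ = 5−5 = 0
n=12: ⌈3073/576⌉−⌈2870/576⌉ = 6−5 = 1  ← one
positions of the first 5 ones: 0 3 6 9 12

0 3 6 9 12


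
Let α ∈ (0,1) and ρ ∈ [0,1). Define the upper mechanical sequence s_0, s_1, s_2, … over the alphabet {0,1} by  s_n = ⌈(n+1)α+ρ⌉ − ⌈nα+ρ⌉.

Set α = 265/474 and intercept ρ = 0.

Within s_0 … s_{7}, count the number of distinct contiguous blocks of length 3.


t_n = ⌈(n·265)/474⌉ for n = 0 … 8:
  n=0…8: ⌈0/474⌉=0 ⌈265/474⌉=1 ⌈530/474⌉=2 ⌈795/474⌉=2 ⌈1060/474⌉=3 ⌈1325/474⌉=3 ⌈1590/474⌉=4 ⌈1855/474⌉=4 ⌈2120/474⌉=5
s_n = t_(n+1) − t_n for n = 0 … 7 gives
prefix = 11010101
slide a length-3 window over [0..2] … [5..7] (6 windows); first occurrence of each distinct factor:
  [  0..  2] 110
  [  1..  3] 101
  [  2..  4] 010
  (the other 3 windows repeat one of these)
distinct factors: {010, 101, 110}
count = 3  (Sturmian bound for length 3 is 4)

3


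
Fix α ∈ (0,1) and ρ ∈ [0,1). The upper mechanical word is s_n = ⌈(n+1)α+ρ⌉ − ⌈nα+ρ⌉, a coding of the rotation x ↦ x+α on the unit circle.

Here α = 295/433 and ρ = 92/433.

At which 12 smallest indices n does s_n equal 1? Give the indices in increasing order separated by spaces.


1 2 4 5 7 8 9 11 12 14 15 17

n=0: ⌈387/433⌉−⌈92/433⌉ = 1−1 = 0
n=1: ⌈682/433⌉−⌈387/433⌉ = 2−1 = 1  ← one
n=2: ⌈977/433⌉−⌈682/433⌉ = 3−2 = 1  ← one
n=3: ⌈1272/433⌉−⌈977/433⌉ = 3−3 = 0
n=4: ⌈1567/433⌉−⌈1272/433⌉ = 4−3 = 1  ← one
n=5: ⌈1862/433⌉−⌈1567/433⌉ = 5−4 = 1  ← one
n=6: ⌈2157/433⌉−⌈1862/433⌉ = 5−5 = 0
n=7: ⌈2452/433⌉−⌈2157/433⌉ = 6−5 = 1  ← one
n=8: ⌈2747/433⌉−⌈2452/433⌉ = 7−6 = 1  ← one
n=9: ⌈3042/433⌉−⌈2747/433⌉ = 8−7 = 1  ← one
n=10: ⌈3337/433⌉−⌈3042/433⌉ = 8−8 = 0
n=11: ⌈3632/433⌉−⌈3337/433⌉ = 9−8 = 1  ← one
n=12: ⌈3927/433⌉−⌈3632/433⌉ = 10−9 = 1  ← one
n=13: ⌈4222/433⌉−⌈3927/433⌉ = 10−10 = 0
n=14: ⌈4517/433⌉−⌈4222/433⌉ = 11−10 = 1  ← one
n=15: ⌈4812/433⌉−⌈4517/433⌉ = 12−11 = 1  ← one
n=16: ⌈5107/433⌉−⌈4812/433⌉ = 12−12 = 0
n=17: ⌈5402/433⌉−⌈5107/433⌉ = 13−12 = 1  ← one
positions of the first 12 ones: 1 2 4 5 7 8 9 11 12 14 15 17


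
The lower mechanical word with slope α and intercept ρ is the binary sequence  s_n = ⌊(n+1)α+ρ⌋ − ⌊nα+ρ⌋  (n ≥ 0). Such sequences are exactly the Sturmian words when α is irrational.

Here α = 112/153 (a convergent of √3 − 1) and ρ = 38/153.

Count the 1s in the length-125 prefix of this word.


91

#1s = Σ_{n=0}^{124} s_n = Σ_{n=0}^{124} (⌊(n+1)α+ρ⌋ − ⌊nα+ρ⌋)
the sum telescopes: every ⌊nα+ρ⌋ with 0 < n < 125 appears once with + and once with −, leaving ⌊125α+ρ⌋ − ⌊0·α+ρ⌋
125α + ρ = (125·112 + 38) / 153 = 14038/153
ρ = 38/153
⌊14038/153⌋ = 91,  ⌊38/153⌋ = 0
#1s = 91 − 0 = 91


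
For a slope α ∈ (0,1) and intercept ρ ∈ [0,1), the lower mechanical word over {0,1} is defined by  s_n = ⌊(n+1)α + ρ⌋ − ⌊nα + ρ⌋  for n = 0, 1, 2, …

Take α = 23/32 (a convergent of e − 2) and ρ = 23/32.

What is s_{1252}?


(n+1)α + ρ = (1253·23 + 23) / 32 = 28842/32
nα + ρ     = (1252·23 + 23) / 32 = 28819/32
⌊28842/32⌋ = 901,  ⌊28819/32⌋ = 900
s_{1252} = 901 − 900 = 1

1


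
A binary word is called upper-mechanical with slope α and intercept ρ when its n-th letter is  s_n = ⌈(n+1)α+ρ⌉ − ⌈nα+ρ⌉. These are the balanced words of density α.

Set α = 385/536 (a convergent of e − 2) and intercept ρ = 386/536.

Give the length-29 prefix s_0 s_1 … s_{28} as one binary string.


11011101101110110111011011101

n=0: ⌈(1·385+386)/536⌉ − ⌈(0·385+386)/536⌉ = ⌈771/536⌉ − ⌈386/536⌉ = 2 − 1 = 1
n=1: ⌈(2·385+386)/536⌉ − ⌈(1·385+386)/536⌉ = ⌈1156/536⌉ − ⌈771/536⌉ = 3 − 2 = 1
n=2: ⌈(3·385+386)/536⌉ − ⌈(2·385+386)/536⌉ = ⌈1541/536⌉ − ⌈1156/536⌉ = 3 − 3 = 0
n=3: ⌈(4·385+386)/536⌉ − ⌈(3·385+386)/536⌉ = ⌈1926/536⌉ − ⌈1541/536⌉ = 4 − 3 = 1
n=4: ⌈(5·385+386)/536⌉ − ⌈(4·385+386)/536⌉ = ⌈2311/536⌉ − ⌈1926/536⌉ = 5 − 4 = 1
n=5: ⌈(6·385+386)/536⌉ − ⌈(5·385+386)/536⌉ = ⌈2696/536⌉ − ⌈2311/536⌉ = 6 − 5 = 1
n=6: ⌈(7·385+386)/536⌉ − ⌈(6·385+386)/536⌉ = ⌈3081/536⌉ − ⌈2696/536⌉ = 6 − 6 = 0
n=7: ⌈(8·385+386)/536⌉ − ⌈(7·385+386)/536⌉ = ⌈3466/536⌉ − ⌈3081/536⌉ = 7 − 6 = 1
n=8: ⌈(9·385+386)/536⌉ − ⌈(8·385+386)/536⌉ = ⌈3851/536⌉ − ⌈3466/536⌉ = 8 − 7 = 1
n=9: ⌈(10·385+386)/536⌉ − ⌈(9·385+386)/536⌉ = ⌈4236/536⌉ − ⌈3851/536⌉ = 8 − 8 = 0
n=10: ⌈(11·385+386)/536⌉ − ⌈(10·385+386)/536⌉ = ⌈4621/536⌉ − ⌈4236/536⌉ = 9 − 8 = 1
n=11: ⌈(12·385+386)/536⌉ − ⌈(11·385+386)/536⌉ = ⌈5006/536⌉ − ⌈4621/536⌉ = 10 − 9 = 1
n=12: ⌈(13·385+386)/536⌉ − ⌈(12·385+386)/536⌉ = ⌈5391/536⌉ − ⌈5006/536⌉ = 11 − 10 = 1
n=13: ⌈(14·385+386)/536⌉ − ⌈(13·385+386)/536⌉ = ⌈5776/536⌉ − ⌈5391/536⌉ = 11 − 11 = 0
n=14: ⌈(15·385+386)/536⌉ − ⌈(14·385+386)/536⌉ = ⌈6161/536⌉ − ⌈5776/536⌉ = 12 − 11 = 1
n=15: ⌈(16·385+386)/536⌉ − ⌈(15·385+386)/536⌉ = ⌈6546/536⌉ − ⌈6161/536⌉ = 13 − 12 = 1
n=16: ⌈(17·385+386)/536⌉ − ⌈(16·385+386)/536⌉ = ⌈6931/536⌉ − ⌈6546/536⌉ = 13 − 13 = 0
n=17: ⌈(18·385+386)/536⌉ − ⌈(17·385+386)/536⌉ = ⌈7316/536⌉ − ⌈6931/536⌉ = 14 − 13 = 1
n=18: ⌈(19·385+386)/536⌉ − ⌈(18·385+386)/536⌉ = ⌈7701/536⌉ − ⌈7316/536⌉ = 15 − 14 = 1
n=19: ⌈(20·385+386)/536⌉ − ⌈(19·385+386)/536⌉ = ⌈8086/536⌉ − ⌈7701/536⌉ = 16 − 15 = 1
n=20: ⌈(21·385+386)/536⌉ − ⌈(20·385+386)/536⌉ = ⌈8471/536⌉ − ⌈8086/536⌉ = 16 − 16 = 0
n=21: ⌈(22·385+386)/536⌉ − ⌈(21·385+386)/536⌉ = ⌈8856/536⌉ − ⌈8471/536⌉ = 17 − 16 = 1
n=22: ⌈(23·385+386)/536⌉ − ⌈(22·385+386)/536⌉ = ⌈9241/536⌉ − ⌈8856/536⌉ = 18 − 17 = 1
n=23: ⌈(24·385+386)/536⌉ − ⌈(23·385+386)/536⌉ = ⌈9626/536⌉ − ⌈9241/536⌉ = 18 − 18 = 0
n=24: ⌈(25·385+386)/536⌉ − ⌈(24·385+386)/536⌉ = ⌈10011/536⌉ − ⌈9626/536⌉ = 19 − 18 = 1
n=25: ⌈(26·385+386)/536⌉ − ⌈(25·385+386)/536⌉ = ⌈10396/536⌉ − ⌈10011/536⌉ = 20 − 19 = 1
n=26: ⌈(27·385+386)/536⌉ − ⌈(26·385+386)/536⌉ = ⌈10781/536⌉ − ⌈10396/536⌉ = 21 − 20 = 1
n=27: ⌈(28·385+386)/536⌉ − ⌈(27·385+386)/536⌉ = ⌈11166/536⌉ − ⌈10781/536⌉ = 21 − 21 = 0
n=28: ⌈(29·385+386)/536⌉ − ⌈(28·385+386)/536⌉ = ⌈11551/536⌉ − ⌈11166/536⌉ = 22 − 21 = 1


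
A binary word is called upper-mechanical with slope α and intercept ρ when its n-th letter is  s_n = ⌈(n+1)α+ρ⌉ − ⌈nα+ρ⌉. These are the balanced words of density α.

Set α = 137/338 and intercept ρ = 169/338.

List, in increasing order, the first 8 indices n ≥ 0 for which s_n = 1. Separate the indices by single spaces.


n=0: ⌈306/338⌉−⌈169/338⌉ = 1−1 = 0
n=1: ⌈443/338⌉−⌈306/338⌉ = 2−1 = 1  ← one
n=2: ⌈580/338⌉−⌈443/338⌉ = 2−2 = 0
n=3: ⌈717/338⌉−⌈580/338⌉ = 3−2 = 1  ← one
n=4: ⌈854/338⌉−⌈717/338⌉ = 3−3 = 0
n=5: ⌈991/338⌉−⌈854/338⌉ = 3−3 = 0
n=6: ⌈1128/338⌉−⌈991/338⌉ = 4−3 = 1  ← one
n=7: ⌈1265/338⌉−⌈1128/338⌉ = 4−4 = 0
n=8: ⌈1402/338⌉−⌈1265/338⌉ = 5−4 = 1  ← one
n=9: ⌈1539/338⌉−⌈1402/338⌉ = 5−5 = 0
n=10: ⌈1676/338⌉−⌈1539/338⌉ = 5−5 = 0
n=11: ⌈1813/338⌉−⌈1676/338⌉ = 6−5 = 1  ← one
n=12: ⌈1950/338⌉−⌈1813/338⌉ = 6−6 = 0
n=13: ⌈2087/338⌉−⌈1950/338⌉ = 7−6 = 1  ← one
n=14: ⌈2224/338⌉−⌈2087/338⌉ = 7−7 = 0
n=15: ⌈2361/338⌉−⌈2224/338⌉ = 7−7 = 0
n=16: ⌈2498/338⌉−⌈2361/338⌉ = 8−7 = 1  ← one
n=17: ⌈2635/338⌉−⌈2498/338⌉ = 8−8 = 0
n=18: ⌈2772/338⌉−⌈2635/338⌉ = 9−8 = 1  ← one
positions of the first 8 ones: 1 3 6 8 11 13 16 18

1 3 6 8 11 13 16 18


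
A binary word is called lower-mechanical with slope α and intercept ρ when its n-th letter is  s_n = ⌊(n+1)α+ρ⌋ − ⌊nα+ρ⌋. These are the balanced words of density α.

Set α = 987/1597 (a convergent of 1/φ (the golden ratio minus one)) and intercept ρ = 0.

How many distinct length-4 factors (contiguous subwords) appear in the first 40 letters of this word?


t_n = ⌊(n·987)/1597⌋ for n = 0 … 40:
  n=0…9: ⌊0/1597⌋=0 ⌊987/1597⌋=0 ⌊1974/1597⌋=1 ⌊2961/1597⌋=1 ⌊3948/1597⌋=2 ⌊4935/1597⌋=3 ⌊5922/1597⌋=3 ⌊6909/1597⌋=4 ⌊7896/1597⌋=4 ⌊8883/1597⌋=5
  n=10…19: ⌊9870/1597⌋=6 ⌊10857/1597⌋=6 ⌊11844/1597⌋=7 ⌊12831/1597⌋=8 ⌊13818/1597⌋=8 ⌊14805/1597⌋=9 ⌊15792/1597⌋=9 ⌊16779/1597⌋=10 ⌊17766/1597⌋=11 ⌊18753/1597⌋=11
  n=20…29: ⌊19740/1597⌋=12 ⌊20727/1597⌋=12 ⌊21714/1597⌋=13 ⌊22701/1597⌋=14 ⌊23688/1597⌋=14 ⌊24675/1597⌋=15 ⌊25662/1597⌋=16 ⌊26649/1597⌋=16 ⌊27636/1597⌋=17 ⌊28623/1597⌋=17
  n=30…39: ⌊29610/1597⌋=18 ⌊30597/1597⌋=19 ⌊31584/1597⌋=19 ⌊32571/1597⌋=20 ⌊33558/1597⌋=21 ⌊34545/1597⌋=21 ⌊35532/1597⌋=22 ⌊36519/1597⌋=22 ⌊37506/1597⌋=23 ⌊38493/1597⌋=24
  n=40: ⌊39480/1597⌋=24
s_n = t_(n+1) − t_n for n = 0 … 39 gives
prefix = 0101101011011010110101101101011011010110
slide a length-4 window over [0..3] … [36..39] (37 windows); first occurrence of each distinct factor:
  [  0..  3] 0101
  [  1..  4] 1011
  [  2..  5] 0110
  [  3..  6] 1101
  [  4..  7] 1010
  (the other 32 windows repeat one of these)
distinct factors: {0101, 0110, 1010, 1011, 1101}
count = 5  (Sturmian bound for length 4 is 5)

5


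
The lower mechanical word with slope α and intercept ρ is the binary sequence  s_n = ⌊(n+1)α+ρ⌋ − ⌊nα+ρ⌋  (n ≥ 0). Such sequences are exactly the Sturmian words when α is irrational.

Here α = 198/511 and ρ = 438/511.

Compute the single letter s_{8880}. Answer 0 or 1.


1

(n+1)α + ρ = (8881·198 + 438) / 511 = 1758876/511
nα + ρ     = (8880·198 + 438) / 511 = 1758678/511
⌊1758876/511⌋ = 3442,  ⌊1758678/511⌋ = 3441
s_{8880} = 3442 − 3441 = 1


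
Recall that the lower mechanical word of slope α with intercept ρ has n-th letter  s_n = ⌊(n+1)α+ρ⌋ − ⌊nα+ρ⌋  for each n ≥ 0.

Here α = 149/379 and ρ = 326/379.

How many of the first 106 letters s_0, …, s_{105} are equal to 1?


42

#1s = Σ_{n=0}^{105} s_n = Σ_{n=0}^{105} (⌊(n+1)α+ρ⌋ − ⌊nα+ρ⌋)
the sum telescopes: every ⌊nα+ρ⌋ with 0 < n < 106 appears once with + and once with −, leaving ⌊106α+ρ⌋ − ⌊0·α+ρ⌋
106α + ρ = (106·149 + 326) / 379 = 16120/379
ρ = 326/379
⌊16120/379⌋ = 42,  ⌊326/379⌋ = 0
#1s = 42 − 0 = 42


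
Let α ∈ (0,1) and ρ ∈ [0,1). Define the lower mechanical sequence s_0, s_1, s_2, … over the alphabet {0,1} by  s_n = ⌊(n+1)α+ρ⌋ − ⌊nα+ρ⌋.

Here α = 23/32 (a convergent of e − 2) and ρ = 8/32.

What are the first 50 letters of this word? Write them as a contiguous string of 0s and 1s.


n=0: ⌊(1·23+8)/32⌋ − ⌊(0·23+8)/32⌋ = ⌊31/32⌋ − ⌊8/32⌋ = 0 − 0 = 0
n=1: ⌊(2·23+8)/32⌋ − ⌊(1·23+8)/32⌋ = ⌊54/32⌋ − ⌊31/32⌋ = 1 − 0 = 1
n=2: ⌊(3·23+8)/32⌋ − ⌊(2·23+8)/32⌋ = ⌊77/32⌋ − ⌊54/32⌋ = 2 − 1 = 1
n=3: ⌊(4·23+8)/32⌋ − ⌊(3·23+8)/32⌋ = ⌊100/32⌋ − ⌊77/32⌋ = 3 − 2 = 1
n=4: ⌊(5·23+8)/32⌋ − ⌊(4·23+8)/32⌋ = ⌊123/32⌋ − ⌊100/32⌋ = 3 − 3 = 0
n=5: ⌊(6·23+8)/32⌋ − ⌊(5·23+8)/32⌋ = ⌊146/32⌋ − ⌊123/32⌋ = 4 − 3 = 1
n=6: ⌊(7·23+8)/32⌋ − ⌊(6·23+8)/32⌋ = ⌊169/32⌋ − ⌊146/32⌋ = 5 − 4 = 1
n=7: ⌊(8·23+8)/32⌋ − ⌊(7·23+8)/32⌋ = ⌊192/32⌋ − ⌊169/32⌋ = 6 − 5 = 1
n=8: ⌊(9·23+8)/32⌋ − ⌊(8·23+8)/32⌋ = ⌊215/32⌋ − ⌊192/32⌋ = 6 − 6 = 0
n=9: ⌊(10·23+8)/32⌋ − ⌊(9·23+8)/32⌋ = ⌊238/32⌋ − ⌊215/32⌋ = 7 − 6 = 1
n=10: ⌊(11·23+8)/32⌋ − ⌊(10·23+8)/32⌋ = ⌊261/32⌋ − ⌊238/32⌋ = 8 − 7 = 1
n=11: ⌊(12·23+8)/32⌋ − ⌊(11·23+8)/32⌋ = ⌊284/32⌋ − ⌊261/32⌋ = 8 − 8 = 0
n=12: ⌊(13·23+8)/32⌋ − ⌊(12·23+8)/32⌋ = ⌊307/32⌋ − ⌊284/32⌋ = 9 − 8 = 1
n=13: ⌊(14·23+8)/32⌋ − ⌊(13·23+8)/32⌋ = ⌊330/32⌋ − ⌊307/32⌋ = 10 − 9 = 1
n=14: ⌊(15·23+8)/32⌋ − ⌊(14·23+8)/32⌋ = ⌊353/32⌋ − ⌊330/32⌋ = 11 − 10 = 1
n=15: ⌊(16·23+8)/32⌋ − ⌊(15·23+8)/32⌋ = ⌊376/32⌋ − ⌊353/32⌋ = 11 − 11 = 0
n=16: ⌊(17·23+8)/32⌋ − ⌊(16·23+8)/32⌋ = ⌊399/32⌋ − ⌊376/32⌋ = 12 − 11 = 1
n=17: ⌊(18·23+8)/32⌋ − ⌊(17·23+8)/32⌋ = ⌊422/32⌋ − ⌊399/32⌋ = 13 − 12 = 1
n=18: ⌊(19·23+8)/32⌋ − ⌊(18·23+8)/32⌋ = ⌊445/32⌋ − ⌊422/32⌋ = 13 − 13 = 0
n=19: ⌊(20·23+8)/32⌋ − ⌊(19·23+8)/32⌋ = ⌊468/32⌋ − ⌊445/32⌋ = 14 − 13 = 1
n=20: ⌊(21·23+8)/32⌋ − ⌊(20·23+8)/32⌋ = ⌊491/32⌋ − ⌊468/32⌋ = 15 − 14 = 1
n=21: ⌊(22·23+8)/32⌋ − ⌊(21·23+8)/32⌋ = ⌊514/32⌋ − ⌊491/32⌋ = 16 − 15 = 1
n=22: ⌊(23·23+8)/32⌋ − ⌊(22·23+8)/32⌋ = ⌊537/32⌋ − ⌊514/32⌋ = 16 − 16 = 0
n=23: ⌊(24·23+8)/32⌋ − ⌊(23·23+8)/32⌋ = ⌊560/32⌋ − ⌊537/32⌋ = 17 − 16 = 1
n=24: ⌊(25·23+8)/32⌋ − ⌊(24·23+8)/32⌋ = ⌊583/32⌋ − ⌊560/32⌋ = 18 − 17 = 1
n=25: ⌊(26·23+8)/32⌋ − ⌊(25·23+8)/32⌋ = ⌊606/32⌋ − ⌊583/32⌋ = 18 − 18 = 0
n=26: ⌊(27·23+8)/32⌋ − ⌊(26·23+8)/32⌋ = ⌊629/32⌋ − ⌊606/32⌋ = 19 − 18 = 1
n=27: ⌊(28·23+8)/32⌋ − ⌊(27·23+8)/32⌋ = ⌊652/32⌋ − ⌊629/32⌋ = 20 − 19 = 1
n=28: ⌊(29·23+8)/32⌋ − ⌊(28·23+8)/32⌋ = ⌊675/32⌋ − ⌊652/32⌋ = 21 − 20 = 1
n=29: ⌊(30·23+8)/32⌋ − ⌊(29·23+8)/32⌋ = ⌊698/32⌋ − ⌊675/32⌋ = 21 − 21 = 0
n=30: ⌊(31·23+8)/32⌋ − ⌊(30·23+8)/32⌋ = ⌊721/32⌋ − ⌊698/32⌋ = 22 − 21 = 1
n=31: ⌊(32·23+8)/32⌋ − ⌊(31·23+8)/32⌋ = ⌊744/32⌋ − ⌊721/32⌋ = 23 − 22 = 1
n=32: ⌊(33·23+8)/32⌋ − ⌊(32·23+8)/32⌋ = ⌊767/32⌋ − ⌊744/32⌋ = 23 − 23 = 0
n=33: ⌊(34·23+8)/32⌋ − ⌊(33·23+8)/32⌋ = ⌊790/32⌋ − ⌊767/32⌋ = 24 − 23 = 1
n=34: ⌊(35·23+8)/32⌋ − ⌊(34·23+8)/32⌋ = ⌊813/32⌋ − ⌊790/32⌋ = 25 − 24 = 1
n=35: ⌊(36·23+8)/32⌋ − ⌊(35·23+8)/32⌋ = ⌊836/32⌋ − ⌊813/32⌋ = 26 − 25 = 1
n=36: ⌊(37·23+8)/32⌋ − ⌊(36·23+8)/32⌋ = ⌊859/32⌋ − ⌊836/32⌋ = 26 − 26 = 0
n=37: ⌊(38·23+8)/32⌋ − ⌊(37·23+8)/32⌋ = ⌊882/32⌋ − ⌊859/32⌋ = 27 − 26 = 1
n=38: ⌊(39·23+8)/32⌋ − ⌊(38·23+8)/32⌋ = ⌊905/32⌋ − ⌊882/32⌋ = 28 − 27 = 1
n=39: ⌊(40·23+8)/32⌋ − ⌊(39·23+8)/32⌋ = ⌊928/32⌋ − ⌊905/32⌋ = 29 − 28 = 1
n=40: ⌊(41·23+8)/32⌋ − ⌊(40·23+8)/32⌋ = ⌊951/32⌋ − ⌊928/32⌋ = 29 − 29 = 0
n=41: ⌊(42·23+8)/32⌋ − ⌊(41·23+8)/32⌋ = ⌊974/32⌋ − ⌊951/32⌋ = 30 − 29 = 1
n=42: ⌊(43·23+8)/32⌋ − ⌊(42·23+8)/32⌋ = ⌊997/32⌋ − ⌊974/32⌋ = 31 − 30 = 1
n=43: ⌊(44·23+8)/32⌋ − ⌊(43·23+8)/32⌋ = ⌊1020/32⌋ − ⌊997/32⌋ = 31 − 31 = 0
n=44: ⌊(45·23+8)/32⌋ − ⌊(44·23+8)/32⌋ = ⌊1043/32⌋ − ⌊1020/32⌋ = 32 − 31 = 1
n=45: ⌊(46·23+8)/32⌋ − ⌊(45·23+8)/32⌋ = ⌊1066/32⌋ − ⌊1043/32⌋ = 33 − 32 = 1
n=46: ⌊(47·23+8)/32⌋ − ⌊(46·23+8)/32⌋ = ⌊1089/32⌋ − ⌊1066/32⌋ = 34 − 33 = 1
n=47: ⌊(48·23+8)/32⌋ − ⌊(47·23+8)/32⌋ = ⌊1112/32⌋ − ⌊1089/32⌋ = 34 − 34 = 0
n=48: ⌊(49·23+8)/32⌋ − ⌊(48·23+8)/32⌋ = ⌊1135/32⌋ − ⌊1112/32⌋ = 35 − 34 = 1
n=49: ⌊(50·23+8)/32⌋ − ⌊(49·23+8)/32⌋ = ⌊1158/32⌋ − ⌊1135/32⌋ = 36 − 35 = 1

01110111011011101101110110111011011101110110111011


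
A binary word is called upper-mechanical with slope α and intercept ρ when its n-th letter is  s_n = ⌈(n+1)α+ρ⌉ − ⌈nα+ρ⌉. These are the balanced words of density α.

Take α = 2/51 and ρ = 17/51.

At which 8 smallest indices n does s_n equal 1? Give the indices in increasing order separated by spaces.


n=0: ⌈19/51⌉−⌈17/51⌉ = 1−1 = 0
n=1: ⌈21/51⌉−⌈19/51⌉ = 1−1 = 0
  …
n=17: ⌈53/51⌉−⌈51/51⌉ = 2−1 = 1  ← one
n=18: ⌈55/51⌉−⌈53/51⌉ = 2−2 = 0
n=19: ⌈57/51⌉−⌈55/51⌉ = 2−2 = 0
  …
n=42: ⌈103/51⌉−⌈101/51⌉ = 3−2 = 1  ← one
n=43: ⌈105/51⌉−⌈103/51⌉ = 3−3 = 0
n=44: ⌈107/51⌉−⌈105/51⌉ = 3−3 = 0
  …
n=68: ⌈155/51⌉−⌈153/51⌉ = 4−3 = 1  ← one
n=69: ⌈157/51⌉−⌈155/51⌉ = 4−4 = 0
n=70: ⌈159/51⌉−⌈157/51⌉ = 4−4 = 0
  …
n=93: ⌈205/51⌉−⌈203/51⌉ = 5−4 = 1  ← one
n=94: ⌈207/51⌉−⌈205/51⌉ = 5−5 = 0
n=95: ⌈209/51⌉−⌈207/51⌉ = 5−5 = 0
  …
n=119: ⌈257/51⌉−⌈255/51⌉ = 6−5 = 1  ← one
n=120: ⌈259/51⌉−⌈257/51⌉ = 6−6 = 0
n=121: ⌈261/51⌉−⌈259/51⌉ = 6−6 = 0
  …
n=144: ⌈307/51⌉−⌈305/51⌉ = 7−6 = 1  ← one
n=145: ⌈309/51⌉−⌈307/51⌉ = 7−7 = 0
n=146: ⌈311/51⌉−⌈309/51⌉ = 7−7 = 0
  …
n=170: ⌈359/51⌉−⌈357/51⌉ = 8−7 = 1  ← one
n=171: ⌈361/51⌉−⌈359/51⌉ = 8−8 = 0
n=172: ⌈363/51⌉−⌈361/51⌉ = 8−8 = 0
  …
n=195: ⌈409/51⌉−⌈407/51⌉ = 9−8 = 1  ← one
positions of the first 8 ones: 17 42 68 93 119 144 170 195

17 42 68 93 119 144 170 195


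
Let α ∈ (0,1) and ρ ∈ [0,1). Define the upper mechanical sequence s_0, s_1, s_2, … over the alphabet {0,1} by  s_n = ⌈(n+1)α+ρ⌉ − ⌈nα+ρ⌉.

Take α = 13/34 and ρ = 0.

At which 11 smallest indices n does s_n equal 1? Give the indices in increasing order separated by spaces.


0 2 5 7 10 13 15 18 20 23 26

n=0: ⌈13/34⌉−⌈0/34⌉ = 1−0 = 1  ← one
n=1: ⌈26/34⌉−⌈13/34⌉ = 1−1 = 0
n=2: ⌈39/34⌉−⌈26/34⌉ = 2−1 = 1  ← one
n=3: ⌈52/34⌉−⌈39/34⌉ = 2−2 = 0
n=4: ⌈65/34⌉−⌈52/34⌉ = 2−2 = 0
n=5: ⌈78/34⌉−⌈65/34⌉ = 3−2 = 1  ← one
n=6: ⌈91/34⌉−⌈78/34⌉ = 3−3 = 0
n=7: ⌈104/34⌉−⌈91/34⌉ = 4−3 = 1  ← one
n=8: ⌈117/34⌉−⌈104/34⌉ = 4−4 = 0
n=9: ⌈130/34⌉−⌈117/34⌉ = 4−4 = 0
n=10: ⌈143/34⌉−⌈130/34⌉ = 5−4 = 1  ← one
n=11: ⌈156/34⌉−⌈143/34⌉ = 5−5 = 0
n=12: ⌈169/34⌉−⌈156/34⌉ = 5−5 = 0
n=13: ⌈182/34⌉−⌈169/34⌉ = 6−5 = 1  ← one
n=14: ⌈195/34⌉−⌈182/34⌉ = 6−6 = 0
n=15: ⌈208/34⌉−⌈195/34⌉ = 7−6 = 1  ← one
n=16: ⌈221/34⌉−⌈208/34⌉ = 7−7 = 0
n=17: ⌈234/34⌉−⌈221/34⌉ = 7−7 = 0
n=18: ⌈247/34⌉−⌈234/34⌉ = 8−7 = 1  ← one
n=19: ⌈260/34⌉−⌈247/34⌉ = 8−8 = 0
n=20: ⌈273/34⌉−⌈260/34⌉ = 9−8 = 1  ← one
n=21: ⌈286/34⌉−⌈273/34⌉ = 9−9 = 0
n=22: ⌈299/34⌉−⌈286/34⌉ = 9−9 = 0
n=23: ⌈312/34⌉−⌈299/34⌉ = 10−9 = 1  ← one
n=24: ⌈325/34⌉−⌈312/34⌉ = 10−10 = 0
n=25: ⌈338/34⌉−⌈325/34⌉ = 10−10 = 0
n=26: ⌈351/34⌉−⌈338/34⌉ = 11−10 = 1  ← one
positions of the first 11 ones: 0 2 5 7 10 13 15 18 20 23 26


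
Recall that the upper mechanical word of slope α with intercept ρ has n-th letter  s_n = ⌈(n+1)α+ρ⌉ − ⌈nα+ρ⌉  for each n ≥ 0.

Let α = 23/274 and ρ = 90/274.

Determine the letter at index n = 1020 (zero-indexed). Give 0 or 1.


(n+1)α + ρ = (1021·23 + 90) / 274 = 23573/274
nα + ρ     = (1020·23 + 90) / 274 = 23550/274
⌈23573/274⌉ = 87,  ⌈23550/274⌉ = 86
s_{1020} = 87 − 86 = 1

1


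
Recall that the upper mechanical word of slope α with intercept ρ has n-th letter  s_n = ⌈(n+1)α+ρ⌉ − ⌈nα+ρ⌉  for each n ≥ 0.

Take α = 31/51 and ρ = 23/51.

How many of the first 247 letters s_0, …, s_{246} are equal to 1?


#1s = Σ_{n=0}^{246} s_n = Σ_{n=0}^{246} (⌈(n+1)α+ρ⌉ − ⌈nα+ρ⌉)
the sum telescopes: every ⌈nα+ρ⌉ with 0 < n < 247 appears once with + and once with −, leaving ⌈247α+ρ⌉ − ⌈0·α+ρ⌉
247α + ρ = (247·31 + 23) / 51 = 7680/51
ρ = 23/51
⌈7680/51⌉ = 151,  ⌈23/51⌉ = 1
#1s = 151 − 1 = 150

150


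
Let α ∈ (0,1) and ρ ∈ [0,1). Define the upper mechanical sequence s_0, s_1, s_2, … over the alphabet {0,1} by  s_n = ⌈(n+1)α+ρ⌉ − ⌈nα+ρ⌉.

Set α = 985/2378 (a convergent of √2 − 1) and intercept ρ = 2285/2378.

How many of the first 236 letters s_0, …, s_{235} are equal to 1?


#1s = Σ_{n=0}^{235} s_n = Σ_{n=0}^{235} (⌈(n+1)α+ρ⌉ − ⌈nα+ρ⌉)
the sum telescopes: every ⌈nα+ρ⌉ with 0 < n < 236 appears once with + and once with −, leaving ⌈236α+ρ⌉ − ⌈0·α+ρ⌉
236α + ρ = (236·985 + 2285) / 2378 = 234745/2378
ρ = 2285/2378
⌈234745/2378⌉ = 99,  ⌈2285/2378⌉ = 1
#1s = 99 − 1 = 98

98


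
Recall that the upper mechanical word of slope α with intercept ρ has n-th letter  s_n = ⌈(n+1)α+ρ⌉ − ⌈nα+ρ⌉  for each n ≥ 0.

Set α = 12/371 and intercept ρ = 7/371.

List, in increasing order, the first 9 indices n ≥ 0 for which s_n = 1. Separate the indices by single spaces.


n=0: ⌈19/371⌉−⌈7/371⌉ = 1−1 = 0
n=1: ⌈31/371⌉−⌈19/371⌉ = 1−1 = 0
  …
n=30: ⌈379/371⌉−⌈367/371⌉ = 2−1 = 1  ← one
n=31: ⌈391/371⌉−⌈379/371⌉ = 2−2 = 0
n=32: ⌈403/371⌉−⌈391/371⌉ = 2−2 = 0
  …
n=61: ⌈751/371⌉−⌈739/371⌉ = 3−2 = 1  ← one
n=62: ⌈763/371⌉−⌈751/371⌉ = 3−3 = 0
n=63: ⌈775/371⌉−⌈763/371⌉ = 3−3 = 0
  …
n=92: ⌈1123/371⌉−⌈1111/371⌉ = 4−3 = 1  ← one
n=93: ⌈1135/371⌉−⌈1123/371⌉ = 4−4 = 0
n=94: ⌈1147/371⌉−⌈1135/371⌉ = 4−4 = 0
  …
n=123: ⌈1495/371⌉−⌈1483/371⌉ = 5−4 = 1  ← one
n=124: ⌈1507/371⌉−⌈1495/371⌉ = 5−5 = 0
n=125: ⌈1519/371⌉−⌈1507/371⌉ = 5−5 = 0
  …
n=154: ⌈1867/371⌉−⌈1855/371⌉ = 6−5 = 1  ← one
n=155: ⌈1879/371⌉−⌈1867/371⌉ = 6−6 = 0
n=156: ⌈1891/371⌉−⌈1879/371⌉ = 6−6 = 0
  …
n=184: ⌈2227/371⌉−⌈2215/371⌉ = 7−6 = 1  ← one
n=185: ⌈2239/371⌉−⌈2227/371⌉ = 7−7 = 0
n=186: ⌈2251/371⌉−⌈2239/371⌉ = 7−7 = 0
  …
n=215: ⌈2599/371⌉−⌈2587/371⌉ = 8−7 = 1  ← one
n=216: ⌈2611/371⌉−⌈2599/371⌉ = 8−8 = 0
n=217: ⌈2623/371⌉−⌈2611/371⌉ = 8−8 = 0
  …
n=246: ⌈2971/371⌉−⌈2959/371⌉ = 9−8 = 1  ← one
n=247: ⌈2983/371⌉−⌈2971/371⌉ = 9−9 = 0
n=248: ⌈2995/371⌉−⌈2983/371⌉ = 9−9 = 0
  …
n=277: ⌈3343/371⌉−⌈3331/371⌉ = 10−9 = 1  ← one
positions of the first 9 ones: 30 61 92 123 154 184 215 246 277

30 61 92 123 154 184 215 246 277


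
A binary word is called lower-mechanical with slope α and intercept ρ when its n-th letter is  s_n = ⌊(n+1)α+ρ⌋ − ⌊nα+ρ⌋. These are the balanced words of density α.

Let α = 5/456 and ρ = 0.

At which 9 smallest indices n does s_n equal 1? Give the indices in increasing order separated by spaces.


91 182 273 364 455 547 638 729 820

n=0: ⌊5/456⌋−⌊0/456⌋ = 0−0 = 0
n=1: ⌊10/456⌋−⌊5/456⌋ = 0−0 = 0
  …
n=91: ⌊460/456⌋−⌊455/456⌋ = 1−0 = 1  ← one
n=92: ⌊465/456⌋−⌊460/456⌋ = 1−1 = 0
n=93: ⌊470/456⌋−⌊465/456⌋ = 1−1 = 0
  …
n=182: ⌊915/456⌋−⌊910/456⌋ = 2−1 = 1  ← one
n=183: ⌊920/456⌋−⌊915/456⌋ = 2−2 = 0
n=184: ⌊925/456⌋−⌊920/456⌋ = 2−2 = 0
  …
n=273: ⌊1370/456⌋−⌊1365/456⌋ = 3−2 = 1  ← one
n=274: ⌊1375/456⌋−⌊1370/456⌋ = 3−3 = 0
n=275: ⌊1380/456⌋−⌊1375/456⌋ = 3−3 = 0
  …
n=364: ⌊1825/456⌋−⌊1820/456⌋ = 4−3 = 1  ← one
n=365: ⌊1830/456⌋−⌊1825/456⌋ = 4−4 = 0
n=366: ⌊1835/456⌋−⌊1830/456⌋ = 4−4 = 0
  …
n=455: ⌊2280/456⌋−⌊2275/456⌋ = 5−4 = 1  ← one
n=456: ⌊2285/456⌋−⌊2280/456⌋ = 5−5 = 0
n=457: ⌊2290/456⌋−⌊2285/456⌋ = 5−5 = 0
  …
n=547: ⌊2740/456⌋−⌊2735/456⌋ = 6−5 = 1  ← one
n=548: ⌊2745/456⌋−⌊2740/456⌋ = 6−6 = 0
n=549: ⌊2750/456⌋−⌊2745/456⌋ = 6−6 = 0
  …
n=638: ⌊3195/456⌋−⌊3190/456⌋ = 7−6 = 1  ← one
n=639: ⌊3200/456⌋−⌊3195/456⌋ = 7−7 = 0
n=640: ⌊3205/456⌋−⌊3200/456⌋ = 7−7 = 0
  …
n=729: ⌊3650/456⌋−⌊3645/456⌋ = 8−7 = 1  ← one
n=730: ⌊3655/456⌋−⌊3650/456⌋ = 8−8 = 0
n=731: ⌊3660/456⌋−⌊3655/456⌋ = 8−8 = 0
  …
n=820: ⌊4105/456⌋−⌊4100/456⌋ = 9−8 = 1  ← one
positions of the first 9 ones: 91 182 273 364 455 547 638 729 820


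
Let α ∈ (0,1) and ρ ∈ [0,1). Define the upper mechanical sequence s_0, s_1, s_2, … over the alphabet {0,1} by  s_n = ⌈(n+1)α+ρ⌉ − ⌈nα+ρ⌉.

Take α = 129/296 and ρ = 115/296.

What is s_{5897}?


(n+1)α + ρ = (5898·129 + 115) / 296 = 760957/296
nα + ρ     = (5897·129 + 115) / 296 = 760828/296
⌈760957/296⌉ = 2571,  ⌈760828/296⌉ = 2571
s_{5897} = 2571 − 2571 = 0

0


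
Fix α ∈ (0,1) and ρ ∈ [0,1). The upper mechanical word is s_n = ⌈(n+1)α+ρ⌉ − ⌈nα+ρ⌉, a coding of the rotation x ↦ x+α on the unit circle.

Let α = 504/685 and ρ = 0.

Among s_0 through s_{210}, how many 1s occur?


#1s = Σ_{n=0}^{210} s_n = Σ_{n=0}^{210} (⌈(n+1)α+ρ⌉ − ⌈nα+ρ⌉)
the sum telescopes: every ⌈nα+ρ⌉ with 0 < n < 211 appears once with + and once with −, leaving ⌈211α+ρ⌉ − ⌈0·α+ρ⌉
211α + ρ = (211·504) / 685 = 106344/685
ρ = 0/685
⌈106344/685⌉ = 156,  ⌈0/685⌉ = 0
#1s = 156 − 0 = 156

156


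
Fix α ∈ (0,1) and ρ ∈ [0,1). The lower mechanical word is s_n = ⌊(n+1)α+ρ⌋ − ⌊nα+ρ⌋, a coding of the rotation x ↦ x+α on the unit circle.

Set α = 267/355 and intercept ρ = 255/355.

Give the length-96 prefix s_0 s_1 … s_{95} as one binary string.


110111011101111011101110111011101110111011101110111011101110111011101110111011101110111011101110

n=0: ⌊(1·267+255)/355⌋ − ⌊(0·267+255)/355⌋ = ⌊522/355⌋ − ⌊255/355⌋ = 1 − 0 = 1
n=1: ⌊(2·267+255)/355⌋ − ⌊(1·267+255)/355⌋ = ⌊789/355⌋ − ⌊522/355⌋ = 2 − 1 = 1
n=2: ⌊(3·267+255)/355⌋ − ⌊(2·267+255)/355⌋ = ⌊1056/355⌋ − ⌊789/355⌋ = 2 − 2 = 0
n=3: ⌊(4·267+255)/355⌋ − ⌊(3·267+255)/355⌋ = ⌊1323/355⌋ − ⌊1056/355⌋ = 3 − 2 = 1
n=4: ⌊(5·267+255)/355⌋ − ⌊(4·267+255)/355⌋ = ⌊1590/355⌋ − ⌊1323/355⌋ = 4 − 3 = 1
n=5: ⌊(6·267+255)/355⌋ − ⌊(5·267+255)/355⌋ = ⌊1857/355⌋ − ⌊1590/355⌋ = 5 − 4 = 1
n=6: ⌊(7·267+255)/355⌋ − ⌊(6·267+255)/355⌋ = ⌊2124/355⌋ − ⌊1857/355⌋ = 5 − 5 = 0
n=7: ⌊(8·267+255)/355⌋ − ⌊(7·267+255)/355⌋ = ⌊2391/355⌋ − ⌊2124/355⌋ = 6 − 5 = 1
n=8: ⌊(9·267+255)/355⌋ − ⌊(8·267+255)/355⌋ = ⌊2658/355⌋ − ⌊2391/355⌋ = 7 − 6 = 1
n=9: ⌊(10·267+255)/355⌋ − ⌊(9·267+255)/355⌋ = ⌊2925/355⌋ − ⌊2658/355⌋ = 8 − 7 = 1
n=10: ⌊(11·267+255)/355⌋ − ⌊(10·267+255)/355⌋ = ⌊3192/355⌋ − ⌊2925/355⌋ = 8 − 8 = 0
n=11: ⌊(12·267+255)/355⌋ − ⌊(11·267+255)/355⌋ = ⌊3459/355⌋ − ⌊3192/355⌋ = 9 − 8 = 1
n=12: ⌊(13·267+255)/355⌋ − ⌊(12·267+255)/355⌋ = ⌊3726/355⌋ − ⌊3459/355⌋ = 10 − 9 = 1
n=13: ⌊(14·267+255)/355⌋ − ⌊(13·267+255)/355⌋ = ⌊3993/355⌋ − ⌊3726/355⌋ = 11 − 10 = 1
n=14: ⌊(15·267+255)/355⌋ − ⌊(14·267+255)/355⌋ = ⌊4260/355⌋ − ⌊3993/355⌋ = 12 − 11 = 1
n=15: ⌊(16·267+255)/355⌋ − ⌊(15·267+255)/355⌋ = ⌊4527/355⌋ − ⌊4260/355⌋ = 12 − 12 = 0
n=16: ⌊(17·267+255)/355⌋ − ⌊(16·267+255)/355⌋ = ⌊4794/355⌋ − ⌊4527/355⌋ = 13 − 12 = 1
n=17: ⌊(18·267+255)/355⌋ − ⌊(17·267+255)/355⌋ = ⌊5061/355⌋ − ⌊4794/355⌋ = 14 − 13 = 1
n=18: ⌊(19·267+255)/355⌋ − ⌊(18·267+255)/355⌋ = ⌊5328/355⌋ − ⌊5061/355⌋ = 15 − 14 = 1
n=19: ⌊(20·267+255)/355⌋ − ⌊(19·267+255)/355⌋ = ⌊5595/355⌋ − ⌊5328/355⌋ = 15 − 15 = 0
n=20: ⌊(21·267+255)/355⌋ − ⌊(20·267+255)/355⌋ = ⌊5862/355⌋ − ⌊5595/355⌋ = 16 − 15 = 1
n=21: ⌊(22·267+255)/355⌋ − ⌊(21·267+255)/355⌋ = ⌊6129/355⌋ − ⌊5862/355⌋ = 17 − 16 = 1
n=22: ⌊(23·267+255)/355⌋ − ⌊(22·267+255)/355⌋ = ⌊6396/355⌋ − ⌊6129/355⌋ = 18 − 17 = 1
n=23: ⌊(24·267+255)/355⌋ − ⌊(23·267+255)/355⌋ = ⌊6663/355⌋ − ⌊6396/355⌋ = 18 − 18 = 0
n=24: ⌊(25·267+255)/355⌋ − ⌊(24·267+255)/355⌋ = ⌊6930/355⌋ − ⌊6663/355⌋ = 19 − 18 = 1
n=25: ⌊(26·267+255)/355⌋ − ⌊(25·267+255)/355⌋ = ⌊7197/355⌋ − ⌊6930/355⌋ = 20 − 19 = 1
n=26: ⌊(27·267+255)/355⌋ − ⌊(26·267+255)/355⌋ = ⌊7464/355⌋ − ⌊7197/355⌋ = 21 − 20 = 1
n=27: ⌊(28·267+255)/355⌋ − ⌊(27·267+255)/355⌋ = ⌊7731/355⌋ − ⌊7464/355⌋ = 21 − 21 = 0
n=28: ⌊(29·267+255)/355⌋ − ⌊(28·267+255)/355⌋ = ⌊7998/355⌋ − ⌊7731/355⌋ = 22 − 21 = 1
n=29: ⌊(30·267+255)/355⌋ − ⌊(29·267+255)/355⌋ = ⌊8265/355⌋ − ⌊7998/355⌋ = 23 − 22 = 1
n=30: ⌊(31·267+255)/355⌋ − ⌊(30·267+255)/355⌋ = ⌊8532/355⌋ − ⌊8265/355⌋ = 24 − 23 = 1
n=31: ⌊(32·267+255)/355⌋ − ⌊(31·267+255)/355⌋ = ⌊8799/355⌋ − ⌊8532/355⌋ = 24 − 24 = 0
n=32: ⌊(33·267+255)/355⌋ − ⌊(32·267+255)/355⌋ = ⌊9066/355⌋ − ⌊8799/355⌋ = 25 − 24 = 1
n=33: ⌊(34·267+255)/355⌋ − ⌊(33·267+255)/355⌋ = ⌊9333/355⌋ − ⌊9066/355⌋ = 26 − 25 = 1
n=34: ⌊(35·267+255)/355⌋ − ⌊(34·267+255)/355⌋ = ⌊9600/355⌋ − ⌊9333/355⌋ = 27 − 26 = 1
n=35: ⌊(36·267+255)/355⌋ − ⌊(35·267+255)/355⌋ = ⌊9867/355⌋ − ⌊9600/355⌋ = 27 − 27 = 0
n=36: ⌊(37·267+255)/355⌋ − ⌊(36·267+255)/355⌋ = ⌊10134/355⌋ − ⌊9867/355⌋ = 28 − 27 = 1
n=37: ⌊(38·267+255)/355⌋ − ⌊(37·267+255)/355⌋ = ⌊10401/355⌋ − ⌊10134/355⌋ = 29 − 28 = 1
n=38: ⌊(39·267+255)/355⌋ − ⌊(38·267+255)/355⌋ = ⌊10668/355⌋ − ⌊10401/355⌋ = 30 − 29 = 1
n=39: ⌊(40·267+255)/355⌋ − ⌊(39·267+255)/355⌋ = ⌊10935/355⌋ − ⌊10668/355⌋ = 30 − 30 = 0
n=40: ⌊(41·267+255)/355⌋ − ⌊(40·267+255)/355⌋ = ⌊11202/355⌋ − ⌊10935/355⌋ = 31 − 30 = 1
n=41: ⌊(42·267+255)/355⌋ − ⌊(41·267+255)/355⌋ = ⌊11469/355⌋ − ⌊11202/355⌋ = 32 − 31 = 1
n=42: ⌊(43·267+255)/355⌋ − ⌊(42·267+255)/355⌋ = ⌊11736/355⌋ − ⌊11469/355⌋ = 33 − 32 = 1
n=43: ⌊(44·267+255)/355⌋ − ⌊(43·267+255)/355⌋ = ⌊12003/355⌋ − ⌊11736/355⌋ = 33 − 33 = 0
n=44: ⌊(45·267+255)/355⌋ − ⌊(44·267+255)/355⌋ = ⌊12270/355⌋ − ⌊12003/355⌋ = 34 − 33 = 1
n=45: ⌊(46·267+255)/355⌋ − ⌊(45·267+255)/355⌋ = ⌊12537/355⌋ − ⌊12270/355⌋ = 35 − 34 = 1
n=46: ⌊(47·267+255)/355⌋ − ⌊(46·267+255)/355⌋ = ⌊12804/355⌋ − ⌊12537/355⌋ = 36 − 35 = 1
n=47: ⌊(48·267+255)/355⌋ − ⌊(47·267+255)/355⌋ = ⌊13071/355⌋ − ⌊12804/355⌋ = 36 − 36 = 0
n=48: ⌊(49·267+255)/355⌋ − ⌊(48·267+255)/355⌋ = ⌊13338/355⌋ − ⌊13071/355⌋ = 37 − 36 = 1
n=49: ⌊(50·267+255)/355⌋ − ⌊(49·267+255)/355⌋ = ⌊13605/355⌋ − ⌊13338/355⌋ = 38 − 37 = 1
n=50: ⌊(51·267+255)/355⌋ − ⌊(50·267+255)/355⌋ = ⌊13872/355⌋ − ⌊13605/355⌋ = 39 − 38 = 1
n=51: ⌊(52·267+255)/355⌋ − ⌊(51·267+255)/355⌋ = ⌊14139/355⌋ − ⌊13872/355⌋ = 39 − 39 = 0
n=52: ⌊(53·267+255)/355⌋ − ⌊(52·267+255)/355⌋ = ⌊14406/355⌋ − ⌊14139/355⌋ = 40 − 39 = 1
n=53: ⌊(54·267+255)/355⌋ − ⌊(53·267+255)/355⌋ = ⌊14673/355⌋ − ⌊14406/355⌋ = 41 − 40 = 1
n=54: ⌊(55·267+255)/355⌋ − ⌊(54·267+255)/355⌋ = ⌊14940/355⌋ − ⌊14673/355⌋ = 42 − 41 = 1
n=55: ⌊(56·267+255)/355⌋ − ⌊(55·267+255)/355⌋ = ⌊15207/355⌋ − ⌊14940/355⌋ = 42 − 42 = 0
n=56: ⌊(57·267+255)/355⌋ − ⌊(56·267+255)/355⌋ = ⌊15474/355⌋ − ⌊15207/355⌋ = 43 − 42 = 1
n=57: ⌊(58·267+255)/355⌋ − ⌊(57·267+255)/355⌋ = ⌊15741/355⌋ − ⌊15474/355⌋ = 44 − 43 = 1
n=58: ⌊(59·267+255)/355⌋ − ⌊(58·267+255)/355⌋ = ⌊16008/355⌋ − ⌊15741/355⌋ = 45 − 44 = 1
n=59: ⌊(60·267+255)/355⌋ − ⌊(59·267+255)/355⌋ = ⌊16275/355⌋ − ⌊16008/355⌋ = 45 − 45 = 0
n=60: ⌊(61·267+255)/355⌋ − ⌊(60·267+255)/355⌋ = ⌊16542/355⌋ − ⌊16275/355⌋ = 46 − 45 = 1
n=61: ⌊(62·267+255)/355⌋ − ⌊(61·267+255)/355⌋ = ⌊16809/355⌋ − ⌊16542/355⌋ = 47 − 46 = 1
n=62: ⌊(63·267+255)/355⌋ − ⌊(62·267+255)/355⌋ = ⌊17076/355⌋ − ⌊16809/355⌋ = 48 − 47 = 1
n=63: ⌊(64·267+255)/355⌋ − ⌊(63·267+255)/355⌋ = ⌊17343/355⌋ − ⌊17076/355⌋ = 48 − 48 = 0
n=64: ⌊(65·267+255)/355⌋ − ⌊(64·267+255)/355⌋ = ⌊17610/355⌋ − ⌊17343/355⌋ = 49 − 48 = 1
n=65: ⌊(66·267+255)/355⌋ − ⌊(65·267+255)/355⌋ = ⌊17877/355⌋ − ⌊17610/355⌋ = 50 − 49 = 1
n=66: ⌊(67·267+255)/355⌋ − ⌊(66·267+255)/355⌋ = ⌊18144/355⌋ − ⌊17877/355⌋ = 51 − 50 = 1
n=67: ⌊(68·267+255)/355⌋ − ⌊(67·267+255)/355⌋ = ⌊18411/355⌋ − ⌊18144/355⌋ = 51 − 51 = 0
n=68: ⌊(69·267+255)/355⌋ − ⌊(68·267+255)/355⌋ = ⌊18678/355⌋ − ⌊18411/355⌋ = 52 − 51 = 1
n=69: ⌊(70·267+255)/355⌋ − ⌊(69·267+255)/355⌋ = ⌊18945/355⌋ − ⌊18678/355⌋ = 53 − 52 = 1
n=70: ⌊(71·267+255)/355⌋ − ⌊(70·267+255)/355⌋ = ⌊19212/355⌋ − ⌊18945/355⌋ = 54 − 53 = 1
n=71: ⌊(72·267+255)/355⌋ − ⌊(71·267+255)/355⌋ = ⌊19479/355⌋ − ⌊19212/355⌋ = 54 − 54 = 0
n=72: ⌊(73·267+255)/355⌋ − ⌊(72·267+255)/355⌋ = ⌊19746/355⌋ − ⌊19479/355⌋ = 55 − 54 = 1
n=73: ⌊(74·267+255)/355⌋ − ⌊(73·267+255)/355⌋ = ⌊20013/355⌋ − ⌊19746/355⌋ = 56 − 55 = 1
n=74: ⌊(75·267+255)/355⌋ − ⌊(74·267+255)/355⌋ = ⌊20280/355⌋ − ⌊20013/355⌋ = 57 − 56 = 1
n=75: ⌊(76·267+255)/355⌋ − ⌊(75·267+255)/355⌋ = ⌊20547/355⌋ − ⌊20280/355⌋ = 57 − 57 = 0
n=76: ⌊(77·267+255)/355⌋ − ⌊(76·267+255)/355⌋ = ⌊20814/355⌋ − ⌊20547/355⌋ = 58 − 57 = 1
n=77: ⌊(78·267+255)/355⌋ − ⌊(77·267+255)/355⌋ = ⌊21081/355⌋ − ⌊20814/355⌋ = 59 − 58 = 1
n=78: ⌊(79·267+255)/355⌋ − ⌊(78·267+255)/355⌋ = ⌊21348/355⌋ − ⌊21081/355⌋ = 60 − 59 = 1
n=79: ⌊(80·267+255)/355⌋ − ⌊(79·267+255)/355⌋ = ⌊21615/355⌋ − ⌊21348/355⌋ = 60 − 60 = 0
n=80: ⌊(81·267+255)/355⌋ − ⌊(80·267+255)/355⌋ = ⌊21882/355⌋ − ⌊21615/355⌋ = 61 − 60 = 1
n=81: ⌊(82·267+255)/355⌋ − ⌊(81·267+255)/355⌋ = ⌊22149/355⌋ − ⌊21882/355⌋ = 62 − 61 = 1
n=82: ⌊(83·267+255)/355⌋ − ⌊(82·267+255)/355⌋ = ⌊22416/355⌋ − ⌊22149/355⌋ = 63 − 62 = 1
n=83: ⌊(84·267+255)/355⌋ − ⌊(83·267+255)/355⌋ = ⌊22683/355⌋ − ⌊22416/355⌋ = 63 − 63 = 0
n=84: ⌊(85·267+255)/355⌋ − ⌊(84·267+255)/355⌋ = ⌊22950/355⌋ − ⌊22683/355⌋ = 64 − 63 = 1
n=85: ⌊(86·267+255)/355⌋ − ⌊(85·267+255)/355⌋ = ⌊23217/355⌋ − ⌊22950/355⌋ = 65 − 64 = 1
n=86: ⌊(87·267+255)/355⌋ − ⌊(86·267+255)/355⌋ = ⌊23484/355⌋ − ⌊23217/355⌋ = 66 − 65 = 1
n=87: ⌊(88·267+255)/355⌋ − ⌊(87·267+255)/355⌋ = ⌊23751/355⌋ − ⌊23484/355⌋ = 66 − 66 = 0
n=88: ⌊(89·267+255)/355⌋ − ⌊(88·267+255)/355⌋ = ⌊24018/355⌋ − ⌊23751/355⌋ = 67 − 66 = 1
n=89: ⌊(90·267+255)/355⌋ − ⌊(89·267+255)/355⌋ = ⌊24285/355⌋ − ⌊24018/355⌋ = 68 − 67 = 1
n=90: ⌊(91·267+255)/355⌋ − ⌊(90·267+255)/355⌋ = ⌊24552/355⌋ − ⌊24285/355⌋ = 69 − 68 = 1
n=91: ⌊(92·267+255)/355⌋ − ⌊(91·267+255)/355⌋ = ⌊24819/355⌋ − ⌊24552/355⌋ = 69 − 69 = 0
n=92: ⌊(93·267+255)/355⌋ − ⌊(92·267+255)/355⌋ = ⌊25086/355⌋ − ⌊24819/355⌋ = 70 − 69 = 1
n=93: ⌊(94·267+255)/355⌋ − ⌊(93·267+255)/355⌋ = ⌊25353/355⌋ − ⌊25086/355⌋ = 71 − 70 = 1
n=94: ⌊(95·267+255)/355⌋ − ⌊(94·267+255)/355⌋ = ⌊25620/355⌋ − ⌊25353/355⌋ = 72 − 71 = 1
n=95: ⌊(96·267+255)/355⌋ − ⌊(95·267+255)/355⌋ = ⌊25887/355⌋ − ⌊25620/355⌋ = 72 − 72 = 0
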